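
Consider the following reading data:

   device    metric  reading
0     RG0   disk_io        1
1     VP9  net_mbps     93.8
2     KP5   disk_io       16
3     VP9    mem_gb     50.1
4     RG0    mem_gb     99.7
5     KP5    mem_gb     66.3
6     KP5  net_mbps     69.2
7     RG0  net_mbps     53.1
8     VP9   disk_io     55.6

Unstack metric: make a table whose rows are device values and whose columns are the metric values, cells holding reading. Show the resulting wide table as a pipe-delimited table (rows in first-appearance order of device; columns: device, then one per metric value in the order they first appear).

| device | disk_io | net_mbps | mem_gb |
| RG0 | 1 | 53.1 | 99.7 |
| VP9 | 55.6 | 93.8 | 50.1 |
| KP5 | 16 | 69.2 | 66.3 |

Columns: device plus the 3 distinct metric values (disk_io, net_mbps, mem_gb).
For example, row RG0 column disk_io takes reading=1 from the long row (RG0, disk_io).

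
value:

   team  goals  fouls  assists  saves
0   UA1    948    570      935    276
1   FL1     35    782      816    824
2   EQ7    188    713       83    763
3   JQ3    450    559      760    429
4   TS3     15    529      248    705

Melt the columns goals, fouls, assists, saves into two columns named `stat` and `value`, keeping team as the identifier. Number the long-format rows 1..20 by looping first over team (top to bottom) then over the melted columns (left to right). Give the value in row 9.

188

20 rows total (5 × 4). Row 9: index ⌊(9-1)/4⌋ = 2 into team → EQ7; (9-1) mod 4 = 0 into the melted columns → goals.
So row 9 is (EQ7, goals, 188); value = 188.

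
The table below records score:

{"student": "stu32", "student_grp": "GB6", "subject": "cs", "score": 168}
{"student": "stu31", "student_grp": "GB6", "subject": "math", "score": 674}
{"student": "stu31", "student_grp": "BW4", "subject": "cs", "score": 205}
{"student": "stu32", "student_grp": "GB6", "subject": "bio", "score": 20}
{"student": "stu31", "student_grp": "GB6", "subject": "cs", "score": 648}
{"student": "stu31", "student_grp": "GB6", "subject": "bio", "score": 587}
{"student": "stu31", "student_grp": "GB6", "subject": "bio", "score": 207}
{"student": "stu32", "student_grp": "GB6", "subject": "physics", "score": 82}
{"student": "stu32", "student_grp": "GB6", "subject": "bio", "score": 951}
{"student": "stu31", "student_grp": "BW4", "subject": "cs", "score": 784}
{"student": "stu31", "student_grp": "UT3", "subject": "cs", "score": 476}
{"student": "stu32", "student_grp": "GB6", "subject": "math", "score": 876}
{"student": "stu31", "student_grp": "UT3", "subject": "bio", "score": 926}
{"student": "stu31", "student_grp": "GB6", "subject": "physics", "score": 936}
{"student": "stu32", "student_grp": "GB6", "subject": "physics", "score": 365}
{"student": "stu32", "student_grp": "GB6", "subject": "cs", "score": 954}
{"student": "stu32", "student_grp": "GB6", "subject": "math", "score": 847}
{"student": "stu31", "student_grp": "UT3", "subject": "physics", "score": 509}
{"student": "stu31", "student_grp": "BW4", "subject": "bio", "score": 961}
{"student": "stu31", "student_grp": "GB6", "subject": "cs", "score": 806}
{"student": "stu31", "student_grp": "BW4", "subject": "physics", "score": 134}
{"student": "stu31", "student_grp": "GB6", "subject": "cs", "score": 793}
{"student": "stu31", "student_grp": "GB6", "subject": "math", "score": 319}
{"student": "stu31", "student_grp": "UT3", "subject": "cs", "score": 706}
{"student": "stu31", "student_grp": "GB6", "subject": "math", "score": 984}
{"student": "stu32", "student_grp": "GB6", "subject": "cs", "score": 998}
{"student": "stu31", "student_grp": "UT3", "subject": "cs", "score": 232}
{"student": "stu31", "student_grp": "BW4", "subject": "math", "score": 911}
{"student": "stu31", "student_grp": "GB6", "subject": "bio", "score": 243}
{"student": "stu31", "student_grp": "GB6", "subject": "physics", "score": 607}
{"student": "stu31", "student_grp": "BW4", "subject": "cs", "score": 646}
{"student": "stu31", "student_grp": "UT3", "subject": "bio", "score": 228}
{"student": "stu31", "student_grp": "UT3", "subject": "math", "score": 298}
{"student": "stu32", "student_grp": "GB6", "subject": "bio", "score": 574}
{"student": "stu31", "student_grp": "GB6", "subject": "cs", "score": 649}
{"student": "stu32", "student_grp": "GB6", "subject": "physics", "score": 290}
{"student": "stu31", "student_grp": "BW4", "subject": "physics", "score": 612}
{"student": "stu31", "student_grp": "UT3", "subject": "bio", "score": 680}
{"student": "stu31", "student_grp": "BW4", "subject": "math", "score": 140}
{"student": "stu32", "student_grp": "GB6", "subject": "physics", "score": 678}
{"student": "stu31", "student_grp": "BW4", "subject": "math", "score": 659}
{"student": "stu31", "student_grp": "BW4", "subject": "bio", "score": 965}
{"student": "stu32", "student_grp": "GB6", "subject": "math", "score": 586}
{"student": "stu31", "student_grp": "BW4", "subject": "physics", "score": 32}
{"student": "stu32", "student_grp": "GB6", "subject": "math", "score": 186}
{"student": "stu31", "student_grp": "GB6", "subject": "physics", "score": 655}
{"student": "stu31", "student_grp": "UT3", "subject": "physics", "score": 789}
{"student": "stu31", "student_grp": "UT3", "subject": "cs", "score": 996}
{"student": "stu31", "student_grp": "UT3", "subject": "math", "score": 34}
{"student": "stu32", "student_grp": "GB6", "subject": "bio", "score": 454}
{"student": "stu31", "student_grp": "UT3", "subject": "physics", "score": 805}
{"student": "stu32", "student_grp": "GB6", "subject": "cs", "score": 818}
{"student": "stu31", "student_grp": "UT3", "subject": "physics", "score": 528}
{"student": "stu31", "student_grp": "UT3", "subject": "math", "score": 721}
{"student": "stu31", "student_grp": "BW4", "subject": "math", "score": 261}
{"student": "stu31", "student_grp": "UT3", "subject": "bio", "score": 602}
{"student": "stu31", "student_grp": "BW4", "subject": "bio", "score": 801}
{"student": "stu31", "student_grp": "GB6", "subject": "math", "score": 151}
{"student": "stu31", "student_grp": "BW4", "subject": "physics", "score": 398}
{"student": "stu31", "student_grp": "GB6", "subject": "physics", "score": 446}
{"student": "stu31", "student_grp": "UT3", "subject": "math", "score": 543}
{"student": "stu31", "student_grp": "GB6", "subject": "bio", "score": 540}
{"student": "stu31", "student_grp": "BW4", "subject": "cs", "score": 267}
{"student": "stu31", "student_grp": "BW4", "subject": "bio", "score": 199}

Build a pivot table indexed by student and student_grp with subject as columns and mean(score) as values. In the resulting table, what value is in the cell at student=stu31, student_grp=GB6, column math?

532

Rows with student=stu31, student_grp=GB6 and subject=math: score values are 674, 319, 984, 151.
(674 + 319 + 984 + 151) / 4 = 532.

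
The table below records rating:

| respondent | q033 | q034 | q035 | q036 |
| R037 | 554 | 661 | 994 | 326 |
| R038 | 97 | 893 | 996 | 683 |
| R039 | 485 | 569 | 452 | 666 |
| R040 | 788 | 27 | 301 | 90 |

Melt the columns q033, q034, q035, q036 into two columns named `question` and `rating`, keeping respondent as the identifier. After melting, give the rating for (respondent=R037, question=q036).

Unpivoting turns each (respondent, wide-column) pair into one long row.
The wide cell at row R037, column q036 holds 326, so the long row (R037, q036) has rating=326.

326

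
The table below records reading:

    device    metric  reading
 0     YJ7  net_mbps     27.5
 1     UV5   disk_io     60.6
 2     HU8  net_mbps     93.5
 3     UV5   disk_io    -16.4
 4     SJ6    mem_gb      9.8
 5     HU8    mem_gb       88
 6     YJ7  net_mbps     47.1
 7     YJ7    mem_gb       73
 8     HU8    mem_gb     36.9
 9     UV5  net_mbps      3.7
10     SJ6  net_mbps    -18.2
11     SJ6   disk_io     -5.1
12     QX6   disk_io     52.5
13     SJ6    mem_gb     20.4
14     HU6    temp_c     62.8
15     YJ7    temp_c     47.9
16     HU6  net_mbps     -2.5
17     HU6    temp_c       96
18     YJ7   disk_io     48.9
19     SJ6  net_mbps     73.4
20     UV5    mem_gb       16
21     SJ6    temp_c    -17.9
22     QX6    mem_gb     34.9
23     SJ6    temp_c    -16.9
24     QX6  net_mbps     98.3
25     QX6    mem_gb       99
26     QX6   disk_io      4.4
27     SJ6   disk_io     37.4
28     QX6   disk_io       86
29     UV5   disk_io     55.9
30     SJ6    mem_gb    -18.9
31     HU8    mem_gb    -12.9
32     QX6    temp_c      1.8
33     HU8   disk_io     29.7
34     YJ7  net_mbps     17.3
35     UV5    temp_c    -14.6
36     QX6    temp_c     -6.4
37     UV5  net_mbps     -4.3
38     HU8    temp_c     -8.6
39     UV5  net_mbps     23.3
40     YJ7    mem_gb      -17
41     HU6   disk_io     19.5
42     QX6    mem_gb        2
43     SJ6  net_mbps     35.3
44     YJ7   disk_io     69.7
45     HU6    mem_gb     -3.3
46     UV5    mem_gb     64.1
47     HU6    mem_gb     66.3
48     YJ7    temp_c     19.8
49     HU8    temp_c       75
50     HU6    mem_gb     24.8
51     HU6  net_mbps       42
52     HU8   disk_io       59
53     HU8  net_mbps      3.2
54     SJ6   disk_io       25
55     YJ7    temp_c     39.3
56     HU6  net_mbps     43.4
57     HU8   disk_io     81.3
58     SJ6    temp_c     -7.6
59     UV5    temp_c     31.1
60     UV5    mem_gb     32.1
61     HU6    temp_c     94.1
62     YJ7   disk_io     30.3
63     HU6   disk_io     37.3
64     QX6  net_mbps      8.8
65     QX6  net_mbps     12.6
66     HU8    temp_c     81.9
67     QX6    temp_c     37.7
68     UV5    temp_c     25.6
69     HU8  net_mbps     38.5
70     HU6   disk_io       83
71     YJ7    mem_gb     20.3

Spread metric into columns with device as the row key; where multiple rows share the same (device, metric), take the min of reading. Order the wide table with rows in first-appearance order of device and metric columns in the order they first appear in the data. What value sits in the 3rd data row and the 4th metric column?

-8.6

With rows in first-appearance order of device, row 3 is device=HU8. metric columns in first-appearance order: net_mbps, disk_io, mem_gb, temp_c; column 4 is temp_c.
Long rows with device=HU8, metric=temp_c: min(-8.6, 75, 81.9) = -8.6.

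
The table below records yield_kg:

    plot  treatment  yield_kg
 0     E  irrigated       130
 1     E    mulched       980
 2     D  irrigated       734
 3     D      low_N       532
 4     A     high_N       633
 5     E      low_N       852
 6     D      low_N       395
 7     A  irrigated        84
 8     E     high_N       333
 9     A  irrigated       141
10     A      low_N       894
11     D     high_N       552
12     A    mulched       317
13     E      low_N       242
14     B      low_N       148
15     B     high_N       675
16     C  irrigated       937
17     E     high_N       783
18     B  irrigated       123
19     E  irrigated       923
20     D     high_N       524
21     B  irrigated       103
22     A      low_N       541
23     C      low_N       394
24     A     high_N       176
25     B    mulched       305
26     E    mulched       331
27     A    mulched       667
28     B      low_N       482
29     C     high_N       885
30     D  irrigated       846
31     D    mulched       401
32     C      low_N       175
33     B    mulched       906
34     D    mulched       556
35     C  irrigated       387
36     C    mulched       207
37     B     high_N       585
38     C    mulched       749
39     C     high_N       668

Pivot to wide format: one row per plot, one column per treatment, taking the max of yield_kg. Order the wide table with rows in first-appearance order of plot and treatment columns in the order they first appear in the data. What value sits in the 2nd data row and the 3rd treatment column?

532

With rows in first-appearance order of plot, row 2 is plot=D. treatment columns in first-appearance order: irrigated, mulched, low_N, high_N; column 3 is low_N.
Long rows with plot=D, treatment=low_N: max(532, 395) = 532.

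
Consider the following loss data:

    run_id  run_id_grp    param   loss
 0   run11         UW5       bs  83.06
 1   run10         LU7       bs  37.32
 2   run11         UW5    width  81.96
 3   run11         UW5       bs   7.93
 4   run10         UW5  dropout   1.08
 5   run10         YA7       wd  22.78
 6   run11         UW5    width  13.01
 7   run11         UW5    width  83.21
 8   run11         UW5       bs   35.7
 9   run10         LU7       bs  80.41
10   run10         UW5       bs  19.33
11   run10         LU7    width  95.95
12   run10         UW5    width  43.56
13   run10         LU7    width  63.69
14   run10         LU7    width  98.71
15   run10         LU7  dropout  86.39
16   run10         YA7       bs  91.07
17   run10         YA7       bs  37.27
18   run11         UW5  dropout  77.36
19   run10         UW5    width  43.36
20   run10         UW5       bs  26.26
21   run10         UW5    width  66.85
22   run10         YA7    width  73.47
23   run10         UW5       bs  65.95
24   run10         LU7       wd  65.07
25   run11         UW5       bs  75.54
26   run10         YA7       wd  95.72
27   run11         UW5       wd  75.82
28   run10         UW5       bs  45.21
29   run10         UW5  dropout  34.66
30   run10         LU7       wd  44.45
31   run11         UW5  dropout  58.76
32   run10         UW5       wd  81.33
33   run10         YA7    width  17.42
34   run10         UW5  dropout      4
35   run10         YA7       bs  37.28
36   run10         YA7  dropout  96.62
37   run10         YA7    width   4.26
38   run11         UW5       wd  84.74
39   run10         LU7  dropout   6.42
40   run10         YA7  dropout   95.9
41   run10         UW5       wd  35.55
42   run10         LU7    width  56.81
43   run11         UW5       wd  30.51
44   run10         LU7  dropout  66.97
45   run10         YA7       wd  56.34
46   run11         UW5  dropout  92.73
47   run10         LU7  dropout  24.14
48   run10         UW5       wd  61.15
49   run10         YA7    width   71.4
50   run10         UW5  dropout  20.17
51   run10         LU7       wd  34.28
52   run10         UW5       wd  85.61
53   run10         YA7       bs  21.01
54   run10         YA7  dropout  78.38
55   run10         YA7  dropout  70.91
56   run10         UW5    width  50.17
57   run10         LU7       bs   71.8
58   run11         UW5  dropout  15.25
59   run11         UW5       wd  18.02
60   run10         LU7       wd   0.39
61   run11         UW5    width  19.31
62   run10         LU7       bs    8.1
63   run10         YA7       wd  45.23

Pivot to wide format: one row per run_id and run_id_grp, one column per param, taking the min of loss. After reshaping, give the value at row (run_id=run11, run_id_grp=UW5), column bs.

7.93

Rows with run_id=run11, run_id_grp=UW5 and param=bs: loss values are 83.06, 7.93, 35.7, 75.54.
min(83.06, 7.93, 35.7, 75.54) = 7.93.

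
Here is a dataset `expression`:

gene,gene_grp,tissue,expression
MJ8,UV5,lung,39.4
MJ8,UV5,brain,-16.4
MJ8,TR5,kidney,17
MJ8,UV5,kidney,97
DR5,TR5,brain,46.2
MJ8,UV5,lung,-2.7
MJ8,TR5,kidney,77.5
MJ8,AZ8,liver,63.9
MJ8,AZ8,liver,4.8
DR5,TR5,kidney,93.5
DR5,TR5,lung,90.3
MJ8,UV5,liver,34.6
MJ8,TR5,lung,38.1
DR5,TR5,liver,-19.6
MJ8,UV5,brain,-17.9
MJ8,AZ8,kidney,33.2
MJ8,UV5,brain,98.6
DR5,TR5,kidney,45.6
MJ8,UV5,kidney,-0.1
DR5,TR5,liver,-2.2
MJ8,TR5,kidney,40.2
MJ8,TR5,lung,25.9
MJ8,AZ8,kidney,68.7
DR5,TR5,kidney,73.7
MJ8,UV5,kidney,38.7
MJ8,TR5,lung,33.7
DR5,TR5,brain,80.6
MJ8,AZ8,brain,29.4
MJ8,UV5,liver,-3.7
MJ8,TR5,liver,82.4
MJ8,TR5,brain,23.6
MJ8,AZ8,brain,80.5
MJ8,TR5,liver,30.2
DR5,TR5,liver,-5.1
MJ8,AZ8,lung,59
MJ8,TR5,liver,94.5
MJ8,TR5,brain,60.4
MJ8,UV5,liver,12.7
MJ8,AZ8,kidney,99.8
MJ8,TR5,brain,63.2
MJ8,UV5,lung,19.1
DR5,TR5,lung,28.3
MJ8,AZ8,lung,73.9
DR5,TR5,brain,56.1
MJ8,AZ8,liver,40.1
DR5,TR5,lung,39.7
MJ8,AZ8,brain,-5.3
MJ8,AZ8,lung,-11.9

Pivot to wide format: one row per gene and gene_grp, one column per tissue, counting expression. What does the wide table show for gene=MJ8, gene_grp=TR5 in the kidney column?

3

Rows with gene=MJ8, gene_grp=TR5 and tissue=kidney: expression values are 17, 77.5, 40.2.
3 rows match — count = 3.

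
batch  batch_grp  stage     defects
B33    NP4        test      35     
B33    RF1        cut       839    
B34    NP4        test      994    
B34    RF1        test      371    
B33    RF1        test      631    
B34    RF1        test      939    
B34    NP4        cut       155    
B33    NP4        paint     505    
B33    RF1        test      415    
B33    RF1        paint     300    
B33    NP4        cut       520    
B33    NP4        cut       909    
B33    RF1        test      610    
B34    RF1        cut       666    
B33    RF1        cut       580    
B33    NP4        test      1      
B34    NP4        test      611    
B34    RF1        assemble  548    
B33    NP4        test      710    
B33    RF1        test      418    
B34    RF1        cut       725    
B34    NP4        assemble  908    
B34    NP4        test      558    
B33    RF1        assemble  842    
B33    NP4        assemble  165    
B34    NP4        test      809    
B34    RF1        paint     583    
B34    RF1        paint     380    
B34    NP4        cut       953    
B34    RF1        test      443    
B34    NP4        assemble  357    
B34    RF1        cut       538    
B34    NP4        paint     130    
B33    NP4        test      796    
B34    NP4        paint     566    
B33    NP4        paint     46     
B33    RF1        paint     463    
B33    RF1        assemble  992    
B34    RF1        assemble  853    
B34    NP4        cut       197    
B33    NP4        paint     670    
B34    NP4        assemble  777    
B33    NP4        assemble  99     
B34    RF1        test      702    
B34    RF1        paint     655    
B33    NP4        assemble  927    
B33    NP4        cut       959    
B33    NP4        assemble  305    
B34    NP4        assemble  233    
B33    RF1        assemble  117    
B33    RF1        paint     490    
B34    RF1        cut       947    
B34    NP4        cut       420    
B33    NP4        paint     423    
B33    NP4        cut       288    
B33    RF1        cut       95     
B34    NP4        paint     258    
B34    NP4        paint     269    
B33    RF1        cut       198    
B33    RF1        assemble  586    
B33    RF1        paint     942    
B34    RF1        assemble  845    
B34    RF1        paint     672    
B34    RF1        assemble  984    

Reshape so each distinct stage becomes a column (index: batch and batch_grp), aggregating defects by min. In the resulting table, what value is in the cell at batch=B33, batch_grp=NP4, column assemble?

Rows with batch=B33, batch_grp=NP4 and stage=assemble: defects values are 165, 99, 927, 305.
min(165, 99, 927, 305) = 99.

99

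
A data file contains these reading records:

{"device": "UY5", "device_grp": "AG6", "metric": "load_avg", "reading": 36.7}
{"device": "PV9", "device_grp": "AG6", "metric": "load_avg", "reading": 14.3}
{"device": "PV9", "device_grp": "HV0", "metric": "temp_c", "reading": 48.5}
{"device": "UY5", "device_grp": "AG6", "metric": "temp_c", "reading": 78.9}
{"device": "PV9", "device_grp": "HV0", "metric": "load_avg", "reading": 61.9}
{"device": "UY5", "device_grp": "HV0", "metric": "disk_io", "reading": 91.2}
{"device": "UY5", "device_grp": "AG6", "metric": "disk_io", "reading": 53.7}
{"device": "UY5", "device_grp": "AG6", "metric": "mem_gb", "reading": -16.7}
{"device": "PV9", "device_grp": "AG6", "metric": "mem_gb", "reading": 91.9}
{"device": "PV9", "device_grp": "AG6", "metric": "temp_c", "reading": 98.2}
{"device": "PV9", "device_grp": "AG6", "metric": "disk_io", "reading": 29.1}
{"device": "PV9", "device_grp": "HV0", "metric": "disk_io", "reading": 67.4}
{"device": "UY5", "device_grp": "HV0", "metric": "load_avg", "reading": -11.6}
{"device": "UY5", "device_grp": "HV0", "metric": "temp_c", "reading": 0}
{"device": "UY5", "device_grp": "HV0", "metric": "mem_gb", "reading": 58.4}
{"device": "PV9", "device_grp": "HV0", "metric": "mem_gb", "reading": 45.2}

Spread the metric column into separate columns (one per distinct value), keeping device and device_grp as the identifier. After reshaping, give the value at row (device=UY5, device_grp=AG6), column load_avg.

36.7

Wide layout: rows indexed by device and device_grp, columns are the 4 distinct metric values (load_avg, temp_c, disk_io, mem_gb).
Cell (device=UY5, device_grp=AG6, metric=load_avg) draws from the long row where device=UY5, device_grp=AG6 and metric=load_avg, which has reading=36.7.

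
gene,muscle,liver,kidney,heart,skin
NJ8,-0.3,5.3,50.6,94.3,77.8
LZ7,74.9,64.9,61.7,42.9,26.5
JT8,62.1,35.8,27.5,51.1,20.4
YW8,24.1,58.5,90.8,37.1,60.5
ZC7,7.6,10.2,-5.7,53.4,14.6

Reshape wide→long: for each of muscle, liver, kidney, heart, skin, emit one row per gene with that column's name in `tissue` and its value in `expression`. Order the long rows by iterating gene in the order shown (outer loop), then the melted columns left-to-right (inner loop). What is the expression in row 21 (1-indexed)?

7.6

25 rows total (5 × 5). Row 21: index ⌊(21-1)/5⌋ = 4 into gene → ZC7; (21-1) mod 5 = 0 into the melted columns → muscle.
So row 21 is (ZC7, muscle, 7.6); expression = 7.6.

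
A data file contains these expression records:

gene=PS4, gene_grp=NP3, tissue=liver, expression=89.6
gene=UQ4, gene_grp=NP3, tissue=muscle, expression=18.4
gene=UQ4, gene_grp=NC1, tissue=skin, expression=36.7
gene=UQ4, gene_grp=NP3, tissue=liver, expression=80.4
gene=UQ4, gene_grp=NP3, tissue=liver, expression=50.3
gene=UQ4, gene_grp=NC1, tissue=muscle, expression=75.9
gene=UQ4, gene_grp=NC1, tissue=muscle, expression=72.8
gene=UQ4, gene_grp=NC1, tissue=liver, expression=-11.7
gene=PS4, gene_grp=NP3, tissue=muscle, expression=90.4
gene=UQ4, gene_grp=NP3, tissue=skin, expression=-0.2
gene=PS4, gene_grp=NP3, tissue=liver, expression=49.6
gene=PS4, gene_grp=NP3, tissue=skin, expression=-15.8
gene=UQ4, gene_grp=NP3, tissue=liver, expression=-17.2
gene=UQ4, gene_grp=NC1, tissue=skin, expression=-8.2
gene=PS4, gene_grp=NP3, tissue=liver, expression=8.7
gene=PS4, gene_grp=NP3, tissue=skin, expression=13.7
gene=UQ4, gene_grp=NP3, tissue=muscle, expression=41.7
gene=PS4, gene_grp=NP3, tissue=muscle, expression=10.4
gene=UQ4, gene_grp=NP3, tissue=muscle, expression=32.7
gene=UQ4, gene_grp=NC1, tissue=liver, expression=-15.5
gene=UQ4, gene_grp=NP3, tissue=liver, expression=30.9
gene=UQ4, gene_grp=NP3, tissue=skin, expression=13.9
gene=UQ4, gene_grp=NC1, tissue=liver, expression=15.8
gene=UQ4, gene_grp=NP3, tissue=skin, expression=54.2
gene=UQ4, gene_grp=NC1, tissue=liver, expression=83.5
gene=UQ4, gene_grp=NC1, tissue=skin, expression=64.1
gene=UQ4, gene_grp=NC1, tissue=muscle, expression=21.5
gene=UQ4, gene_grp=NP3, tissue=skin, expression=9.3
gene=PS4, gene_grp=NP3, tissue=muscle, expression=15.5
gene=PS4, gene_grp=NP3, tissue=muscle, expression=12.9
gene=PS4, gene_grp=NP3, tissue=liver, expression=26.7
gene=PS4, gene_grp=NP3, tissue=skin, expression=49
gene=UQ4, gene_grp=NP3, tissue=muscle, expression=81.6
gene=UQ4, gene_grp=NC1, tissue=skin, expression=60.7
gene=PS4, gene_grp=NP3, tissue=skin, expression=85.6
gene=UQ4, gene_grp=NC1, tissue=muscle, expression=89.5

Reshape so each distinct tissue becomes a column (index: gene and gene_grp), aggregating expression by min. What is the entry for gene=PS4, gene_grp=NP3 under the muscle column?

10.4

Rows with gene=PS4, gene_grp=NP3 and tissue=muscle: expression values are 90.4, 10.4, 15.5, 12.9.
min(90.4, 10.4, 15.5, 12.9) = 10.4.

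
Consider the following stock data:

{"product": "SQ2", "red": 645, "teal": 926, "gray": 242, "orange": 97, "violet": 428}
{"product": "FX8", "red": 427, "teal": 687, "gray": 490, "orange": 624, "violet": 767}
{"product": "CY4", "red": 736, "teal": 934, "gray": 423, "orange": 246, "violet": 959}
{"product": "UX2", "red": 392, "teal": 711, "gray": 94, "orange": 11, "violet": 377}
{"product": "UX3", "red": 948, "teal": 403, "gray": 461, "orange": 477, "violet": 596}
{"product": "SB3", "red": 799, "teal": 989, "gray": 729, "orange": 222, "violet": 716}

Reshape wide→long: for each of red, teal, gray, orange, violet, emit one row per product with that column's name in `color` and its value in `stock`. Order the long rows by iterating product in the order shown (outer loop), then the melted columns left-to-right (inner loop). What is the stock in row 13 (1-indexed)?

30 rows total (6 × 5). Row 13: index ⌊(13-1)/5⌋ = 2 into product → CY4; (13-1) mod 5 = 2 into the melted columns → gray.
So row 13 is (CY4, gray, 423); stock = 423.

423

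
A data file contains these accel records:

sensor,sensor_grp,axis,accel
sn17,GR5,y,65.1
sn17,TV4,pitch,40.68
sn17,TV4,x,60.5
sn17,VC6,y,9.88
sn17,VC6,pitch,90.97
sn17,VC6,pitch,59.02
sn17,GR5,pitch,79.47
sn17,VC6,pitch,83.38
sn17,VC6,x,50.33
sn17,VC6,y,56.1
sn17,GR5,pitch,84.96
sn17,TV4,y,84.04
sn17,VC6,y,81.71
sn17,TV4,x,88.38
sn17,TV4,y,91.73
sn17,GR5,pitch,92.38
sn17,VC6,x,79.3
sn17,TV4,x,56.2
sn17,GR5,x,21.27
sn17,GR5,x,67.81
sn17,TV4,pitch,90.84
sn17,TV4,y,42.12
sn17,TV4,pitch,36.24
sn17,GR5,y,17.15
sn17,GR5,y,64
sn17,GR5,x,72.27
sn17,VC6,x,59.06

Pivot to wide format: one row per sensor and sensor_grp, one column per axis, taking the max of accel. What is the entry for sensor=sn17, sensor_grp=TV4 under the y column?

91.73

Rows with sensor=sn17, sensor_grp=TV4 and axis=y: accel values are 84.04, 91.73, 42.12.
max(84.04, 91.73, 42.12) = 91.73.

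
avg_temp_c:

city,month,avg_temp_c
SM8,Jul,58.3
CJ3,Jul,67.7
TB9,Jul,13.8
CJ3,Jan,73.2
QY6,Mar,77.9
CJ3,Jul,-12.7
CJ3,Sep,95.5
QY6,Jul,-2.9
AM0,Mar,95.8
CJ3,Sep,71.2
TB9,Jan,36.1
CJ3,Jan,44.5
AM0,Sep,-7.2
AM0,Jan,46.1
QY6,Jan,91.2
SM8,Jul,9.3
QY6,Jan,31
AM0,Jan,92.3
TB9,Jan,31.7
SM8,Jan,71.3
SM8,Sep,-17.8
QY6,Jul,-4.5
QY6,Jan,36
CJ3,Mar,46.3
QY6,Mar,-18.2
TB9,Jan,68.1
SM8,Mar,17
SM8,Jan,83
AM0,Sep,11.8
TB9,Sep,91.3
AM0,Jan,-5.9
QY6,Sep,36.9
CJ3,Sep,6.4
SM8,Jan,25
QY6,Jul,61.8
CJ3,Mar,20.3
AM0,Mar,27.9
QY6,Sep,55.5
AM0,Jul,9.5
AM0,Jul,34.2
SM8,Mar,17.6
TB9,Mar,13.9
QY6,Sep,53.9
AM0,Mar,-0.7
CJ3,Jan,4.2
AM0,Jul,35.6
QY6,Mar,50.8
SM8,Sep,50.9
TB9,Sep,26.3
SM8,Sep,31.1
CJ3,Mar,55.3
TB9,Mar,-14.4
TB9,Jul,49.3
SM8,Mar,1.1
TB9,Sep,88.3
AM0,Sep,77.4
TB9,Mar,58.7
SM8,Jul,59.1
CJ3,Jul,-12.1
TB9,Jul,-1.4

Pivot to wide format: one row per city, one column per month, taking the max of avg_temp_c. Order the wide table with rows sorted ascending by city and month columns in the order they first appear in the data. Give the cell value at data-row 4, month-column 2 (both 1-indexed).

83

With rows sorted ascending by city, row 4 is city=SM8. month columns in first-appearance order: Jul, Jan, Mar, Sep; column 2 is Jan.
Long rows with city=SM8, month=Jan: max(71.3, 83, 25) = 83.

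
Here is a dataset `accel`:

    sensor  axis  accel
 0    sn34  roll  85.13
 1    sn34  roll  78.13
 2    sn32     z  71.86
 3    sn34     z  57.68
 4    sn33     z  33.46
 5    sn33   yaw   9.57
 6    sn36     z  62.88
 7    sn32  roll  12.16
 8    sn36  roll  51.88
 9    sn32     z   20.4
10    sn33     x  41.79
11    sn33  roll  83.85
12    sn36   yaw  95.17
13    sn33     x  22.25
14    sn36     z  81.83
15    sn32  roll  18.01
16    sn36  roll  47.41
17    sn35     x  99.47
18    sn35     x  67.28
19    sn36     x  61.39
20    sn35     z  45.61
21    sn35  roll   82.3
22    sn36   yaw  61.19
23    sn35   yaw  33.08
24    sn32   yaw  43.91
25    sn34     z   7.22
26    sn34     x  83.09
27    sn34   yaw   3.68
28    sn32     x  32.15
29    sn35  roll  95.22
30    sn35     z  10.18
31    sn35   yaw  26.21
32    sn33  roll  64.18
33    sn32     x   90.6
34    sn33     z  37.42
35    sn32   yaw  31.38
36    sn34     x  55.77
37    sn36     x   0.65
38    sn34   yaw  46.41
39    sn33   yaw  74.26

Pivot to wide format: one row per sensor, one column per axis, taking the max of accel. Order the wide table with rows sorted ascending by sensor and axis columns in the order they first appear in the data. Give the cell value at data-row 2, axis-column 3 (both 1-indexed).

With rows sorted ascending by sensor, row 2 is sensor=sn33. axis columns in first-appearance order: roll, z, yaw, x; column 3 is yaw.
Long rows with sensor=sn33, axis=yaw: max(9.57, 74.26) = 74.26.

74.26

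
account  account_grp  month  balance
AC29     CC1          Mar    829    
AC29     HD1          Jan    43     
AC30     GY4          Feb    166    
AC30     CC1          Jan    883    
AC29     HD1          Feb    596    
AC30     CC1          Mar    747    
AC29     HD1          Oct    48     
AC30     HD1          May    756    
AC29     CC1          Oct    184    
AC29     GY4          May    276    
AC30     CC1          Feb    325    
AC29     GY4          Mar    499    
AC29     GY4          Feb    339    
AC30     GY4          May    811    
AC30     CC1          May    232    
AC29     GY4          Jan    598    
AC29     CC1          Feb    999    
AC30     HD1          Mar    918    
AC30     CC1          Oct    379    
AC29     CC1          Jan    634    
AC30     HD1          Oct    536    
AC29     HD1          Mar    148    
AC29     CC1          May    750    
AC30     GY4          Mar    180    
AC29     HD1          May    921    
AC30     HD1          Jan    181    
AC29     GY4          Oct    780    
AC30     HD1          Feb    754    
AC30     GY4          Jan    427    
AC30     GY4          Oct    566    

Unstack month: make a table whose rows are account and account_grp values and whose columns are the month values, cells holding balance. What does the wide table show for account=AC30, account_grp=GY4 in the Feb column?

Wide layout: rows indexed by account and account_grp, columns are the 5 distinct month values (Mar, Jan, Feb, Oct, May).
Cell (account=AC30, account_grp=GY4, month=Feb) draws from the long row where account=AC30, account_grp=GY4 and month=Feb, which has balance=166.

166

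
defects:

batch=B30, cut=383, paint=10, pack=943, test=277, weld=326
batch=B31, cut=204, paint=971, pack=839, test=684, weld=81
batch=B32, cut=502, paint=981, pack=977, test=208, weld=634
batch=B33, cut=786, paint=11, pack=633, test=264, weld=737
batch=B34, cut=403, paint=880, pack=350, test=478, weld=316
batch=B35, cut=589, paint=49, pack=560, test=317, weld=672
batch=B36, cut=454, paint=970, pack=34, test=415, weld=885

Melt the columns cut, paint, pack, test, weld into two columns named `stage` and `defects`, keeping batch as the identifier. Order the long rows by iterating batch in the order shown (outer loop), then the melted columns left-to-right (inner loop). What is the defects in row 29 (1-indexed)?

35 rows total (7 × 5). Row 29: index ⌊(29-1)/5⌋ = 5 into batch → B35; (29-1) mod 5 = 3 into the melted columns → test.
So row 29 is (B35, test, 317); defects = 317.

317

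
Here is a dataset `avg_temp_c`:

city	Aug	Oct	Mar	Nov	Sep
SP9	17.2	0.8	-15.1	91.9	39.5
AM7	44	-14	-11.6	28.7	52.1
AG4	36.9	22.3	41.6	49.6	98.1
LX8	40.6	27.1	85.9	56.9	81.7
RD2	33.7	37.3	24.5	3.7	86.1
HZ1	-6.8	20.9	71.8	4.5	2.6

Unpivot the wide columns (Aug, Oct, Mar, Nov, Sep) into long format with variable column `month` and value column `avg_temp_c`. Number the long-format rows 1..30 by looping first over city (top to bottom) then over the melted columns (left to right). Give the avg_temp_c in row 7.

30 rows total (6 × 5). Row 7: index ⌊(7-1)/5⌋ = 1 into city → AM7; (7-1) mod 5 = 1 into the melted columns → Oct.
So row 7 is (AM7, Oct, -14); avg_temp_c = -14.

-14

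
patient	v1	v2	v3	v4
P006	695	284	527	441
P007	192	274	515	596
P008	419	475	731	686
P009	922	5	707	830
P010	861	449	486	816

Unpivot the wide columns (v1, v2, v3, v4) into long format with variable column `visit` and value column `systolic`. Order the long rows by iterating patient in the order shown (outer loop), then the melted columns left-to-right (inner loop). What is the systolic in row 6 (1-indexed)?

20 rows total (5 × 4). Row 6: index ⌊(6-1)/4⌋ = 1 into patient → P007; (6-1) mod 4 = 1 into the melted columns → v2.
So row 6 is (P007, v2, 274); systolic = 274.

274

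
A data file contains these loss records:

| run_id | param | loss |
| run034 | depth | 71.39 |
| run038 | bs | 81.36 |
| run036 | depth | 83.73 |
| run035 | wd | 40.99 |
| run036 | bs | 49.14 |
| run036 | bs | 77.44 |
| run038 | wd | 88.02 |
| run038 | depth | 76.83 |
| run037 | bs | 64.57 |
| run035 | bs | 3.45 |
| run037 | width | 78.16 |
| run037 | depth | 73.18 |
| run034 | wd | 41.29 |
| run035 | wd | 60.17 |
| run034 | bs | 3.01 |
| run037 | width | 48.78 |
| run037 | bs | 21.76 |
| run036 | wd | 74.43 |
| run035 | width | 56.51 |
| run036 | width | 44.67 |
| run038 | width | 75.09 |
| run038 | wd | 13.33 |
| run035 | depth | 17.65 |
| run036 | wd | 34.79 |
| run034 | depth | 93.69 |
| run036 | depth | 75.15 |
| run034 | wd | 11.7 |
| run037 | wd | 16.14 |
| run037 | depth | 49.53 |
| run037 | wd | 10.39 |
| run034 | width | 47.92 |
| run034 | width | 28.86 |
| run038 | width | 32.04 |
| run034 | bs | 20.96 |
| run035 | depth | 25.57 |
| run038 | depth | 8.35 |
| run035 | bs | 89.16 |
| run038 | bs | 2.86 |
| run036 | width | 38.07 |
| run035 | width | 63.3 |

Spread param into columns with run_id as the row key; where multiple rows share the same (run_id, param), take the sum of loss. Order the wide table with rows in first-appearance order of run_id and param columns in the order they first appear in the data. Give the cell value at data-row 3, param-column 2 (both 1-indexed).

126.58

With rows in first-appearance order of run_id, row 3 is run_id=run036. param columns in first-appearance order: depth, bs, wd, width; column 2 is bs.
Long rows with run_id=run036, param=bs: 49.14 + 77.44 = 126.58.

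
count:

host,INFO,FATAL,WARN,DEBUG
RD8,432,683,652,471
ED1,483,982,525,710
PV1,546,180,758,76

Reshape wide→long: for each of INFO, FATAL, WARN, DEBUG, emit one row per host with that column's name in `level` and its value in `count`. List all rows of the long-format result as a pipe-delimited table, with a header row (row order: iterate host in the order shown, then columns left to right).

Each (host, column) pair becomes one row: 3 × 4 = 12 rows.
For example, (RD8, INFO) → count=432.

| host | level | count |
| RD8 | INFO | 432 |
| RD8 | FATAL | 683 |
| RD8 | WARN | 652 |
| RD8 | DEBUG | 471 |
| ED1 | INFO | 483 |
| ED1 | FATAL | 982 |
| ED1 | WARN | 525 |
| ED1 | DEBUG | 710 |
| PV1 | INFO | 546 |
| PV1 | FATAL | 180 |
| PV1 | WARN | 758 |
| PV1 | DEBUG | 76 |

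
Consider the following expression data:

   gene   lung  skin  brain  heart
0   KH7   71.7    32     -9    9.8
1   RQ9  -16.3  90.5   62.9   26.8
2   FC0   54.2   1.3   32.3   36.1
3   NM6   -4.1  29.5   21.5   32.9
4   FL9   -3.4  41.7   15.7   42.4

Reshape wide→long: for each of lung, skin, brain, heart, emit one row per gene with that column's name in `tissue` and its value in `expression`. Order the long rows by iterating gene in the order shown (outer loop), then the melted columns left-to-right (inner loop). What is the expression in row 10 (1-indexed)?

20 rows total (5 × 4). Row 10: index ⌊(10-1)/4⌋ = 2 into gene → FC0; (10-1) mod 4 = 1 into the melted columns → skin.
So row 10 is (FC0, skin, 1.3); expression = 1.3.

1.3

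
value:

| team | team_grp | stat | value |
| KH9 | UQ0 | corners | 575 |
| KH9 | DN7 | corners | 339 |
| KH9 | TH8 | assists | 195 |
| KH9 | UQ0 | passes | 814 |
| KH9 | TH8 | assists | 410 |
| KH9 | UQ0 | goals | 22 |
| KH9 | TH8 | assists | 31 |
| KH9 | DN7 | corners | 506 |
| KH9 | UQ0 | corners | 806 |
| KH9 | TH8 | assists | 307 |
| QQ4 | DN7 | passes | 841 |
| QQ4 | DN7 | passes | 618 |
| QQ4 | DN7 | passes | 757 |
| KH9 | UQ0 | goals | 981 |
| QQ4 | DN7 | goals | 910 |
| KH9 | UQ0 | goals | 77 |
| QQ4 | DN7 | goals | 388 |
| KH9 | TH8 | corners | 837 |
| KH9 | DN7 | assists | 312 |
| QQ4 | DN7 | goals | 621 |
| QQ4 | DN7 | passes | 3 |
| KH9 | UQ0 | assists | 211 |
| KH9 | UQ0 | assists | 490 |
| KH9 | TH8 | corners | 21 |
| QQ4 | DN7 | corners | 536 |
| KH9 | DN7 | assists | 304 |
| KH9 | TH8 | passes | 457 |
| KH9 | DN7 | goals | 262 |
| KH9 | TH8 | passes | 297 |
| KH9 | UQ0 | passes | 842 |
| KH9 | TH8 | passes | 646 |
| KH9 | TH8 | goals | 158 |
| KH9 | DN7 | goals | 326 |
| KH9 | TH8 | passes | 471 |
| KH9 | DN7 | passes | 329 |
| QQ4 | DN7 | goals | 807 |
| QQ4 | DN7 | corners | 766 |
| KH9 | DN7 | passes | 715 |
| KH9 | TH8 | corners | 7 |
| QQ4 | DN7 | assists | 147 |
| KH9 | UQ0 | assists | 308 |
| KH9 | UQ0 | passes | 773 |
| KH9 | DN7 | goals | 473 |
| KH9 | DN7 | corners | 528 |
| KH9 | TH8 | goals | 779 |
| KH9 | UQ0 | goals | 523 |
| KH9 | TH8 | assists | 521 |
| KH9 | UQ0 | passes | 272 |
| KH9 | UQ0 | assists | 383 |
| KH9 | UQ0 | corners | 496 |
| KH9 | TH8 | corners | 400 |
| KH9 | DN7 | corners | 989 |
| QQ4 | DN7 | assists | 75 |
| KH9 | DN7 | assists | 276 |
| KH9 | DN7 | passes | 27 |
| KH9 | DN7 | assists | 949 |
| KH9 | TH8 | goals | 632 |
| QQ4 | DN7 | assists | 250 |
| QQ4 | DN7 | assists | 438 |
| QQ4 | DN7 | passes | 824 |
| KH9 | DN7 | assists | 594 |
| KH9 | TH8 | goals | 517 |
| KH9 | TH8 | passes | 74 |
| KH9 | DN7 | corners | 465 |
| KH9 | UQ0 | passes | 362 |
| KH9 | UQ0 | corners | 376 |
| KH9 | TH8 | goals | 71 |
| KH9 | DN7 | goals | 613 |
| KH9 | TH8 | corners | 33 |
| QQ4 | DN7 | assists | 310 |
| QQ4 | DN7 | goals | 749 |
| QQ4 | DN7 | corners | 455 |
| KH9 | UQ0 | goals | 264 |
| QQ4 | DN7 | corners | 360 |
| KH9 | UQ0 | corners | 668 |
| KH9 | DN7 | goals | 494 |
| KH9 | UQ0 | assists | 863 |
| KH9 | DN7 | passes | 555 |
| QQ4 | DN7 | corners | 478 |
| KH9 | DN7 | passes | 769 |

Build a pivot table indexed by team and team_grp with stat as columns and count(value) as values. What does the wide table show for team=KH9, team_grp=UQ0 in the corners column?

Rows with team=KH9, team_grp=UQ0 and stat=corners: value values are 575, 806, 496, 376, 668.
5 rows match — count = 5.

5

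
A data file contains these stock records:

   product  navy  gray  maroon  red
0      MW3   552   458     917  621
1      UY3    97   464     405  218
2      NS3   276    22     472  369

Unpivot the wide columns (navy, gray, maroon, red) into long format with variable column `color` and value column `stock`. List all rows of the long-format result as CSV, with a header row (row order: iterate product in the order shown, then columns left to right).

Each (product, column) pair becomes one row: 3 × 4 = 12 rows.
For example, (MW3, navy) → stock=552.

product,color,stock
MW3,navy,552
MW3,gray,458
MW3,maroon,917
MW3,red,621
UY3,navy,97
UY3,gray,464
UY3,maroon,405
UY3,red,218
NS3,navy,276
NS3,gray,22
NS3,maroon,472
NS3,red,369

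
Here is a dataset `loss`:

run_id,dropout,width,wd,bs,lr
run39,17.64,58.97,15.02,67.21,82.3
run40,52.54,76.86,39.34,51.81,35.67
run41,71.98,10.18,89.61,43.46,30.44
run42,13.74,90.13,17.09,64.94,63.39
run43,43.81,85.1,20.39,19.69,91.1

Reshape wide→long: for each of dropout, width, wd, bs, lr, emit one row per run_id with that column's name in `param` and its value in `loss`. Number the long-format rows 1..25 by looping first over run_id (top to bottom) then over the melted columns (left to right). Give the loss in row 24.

25 rows total (5 × 5). Row 24: index ⌊(24-1)/5⌋ = 4 into run_id → run43; (24-1) mod 5 = 3 into the melted columns → bs.
So row 24 is (run43, bs, 19.69); loss = 19.69.

19.69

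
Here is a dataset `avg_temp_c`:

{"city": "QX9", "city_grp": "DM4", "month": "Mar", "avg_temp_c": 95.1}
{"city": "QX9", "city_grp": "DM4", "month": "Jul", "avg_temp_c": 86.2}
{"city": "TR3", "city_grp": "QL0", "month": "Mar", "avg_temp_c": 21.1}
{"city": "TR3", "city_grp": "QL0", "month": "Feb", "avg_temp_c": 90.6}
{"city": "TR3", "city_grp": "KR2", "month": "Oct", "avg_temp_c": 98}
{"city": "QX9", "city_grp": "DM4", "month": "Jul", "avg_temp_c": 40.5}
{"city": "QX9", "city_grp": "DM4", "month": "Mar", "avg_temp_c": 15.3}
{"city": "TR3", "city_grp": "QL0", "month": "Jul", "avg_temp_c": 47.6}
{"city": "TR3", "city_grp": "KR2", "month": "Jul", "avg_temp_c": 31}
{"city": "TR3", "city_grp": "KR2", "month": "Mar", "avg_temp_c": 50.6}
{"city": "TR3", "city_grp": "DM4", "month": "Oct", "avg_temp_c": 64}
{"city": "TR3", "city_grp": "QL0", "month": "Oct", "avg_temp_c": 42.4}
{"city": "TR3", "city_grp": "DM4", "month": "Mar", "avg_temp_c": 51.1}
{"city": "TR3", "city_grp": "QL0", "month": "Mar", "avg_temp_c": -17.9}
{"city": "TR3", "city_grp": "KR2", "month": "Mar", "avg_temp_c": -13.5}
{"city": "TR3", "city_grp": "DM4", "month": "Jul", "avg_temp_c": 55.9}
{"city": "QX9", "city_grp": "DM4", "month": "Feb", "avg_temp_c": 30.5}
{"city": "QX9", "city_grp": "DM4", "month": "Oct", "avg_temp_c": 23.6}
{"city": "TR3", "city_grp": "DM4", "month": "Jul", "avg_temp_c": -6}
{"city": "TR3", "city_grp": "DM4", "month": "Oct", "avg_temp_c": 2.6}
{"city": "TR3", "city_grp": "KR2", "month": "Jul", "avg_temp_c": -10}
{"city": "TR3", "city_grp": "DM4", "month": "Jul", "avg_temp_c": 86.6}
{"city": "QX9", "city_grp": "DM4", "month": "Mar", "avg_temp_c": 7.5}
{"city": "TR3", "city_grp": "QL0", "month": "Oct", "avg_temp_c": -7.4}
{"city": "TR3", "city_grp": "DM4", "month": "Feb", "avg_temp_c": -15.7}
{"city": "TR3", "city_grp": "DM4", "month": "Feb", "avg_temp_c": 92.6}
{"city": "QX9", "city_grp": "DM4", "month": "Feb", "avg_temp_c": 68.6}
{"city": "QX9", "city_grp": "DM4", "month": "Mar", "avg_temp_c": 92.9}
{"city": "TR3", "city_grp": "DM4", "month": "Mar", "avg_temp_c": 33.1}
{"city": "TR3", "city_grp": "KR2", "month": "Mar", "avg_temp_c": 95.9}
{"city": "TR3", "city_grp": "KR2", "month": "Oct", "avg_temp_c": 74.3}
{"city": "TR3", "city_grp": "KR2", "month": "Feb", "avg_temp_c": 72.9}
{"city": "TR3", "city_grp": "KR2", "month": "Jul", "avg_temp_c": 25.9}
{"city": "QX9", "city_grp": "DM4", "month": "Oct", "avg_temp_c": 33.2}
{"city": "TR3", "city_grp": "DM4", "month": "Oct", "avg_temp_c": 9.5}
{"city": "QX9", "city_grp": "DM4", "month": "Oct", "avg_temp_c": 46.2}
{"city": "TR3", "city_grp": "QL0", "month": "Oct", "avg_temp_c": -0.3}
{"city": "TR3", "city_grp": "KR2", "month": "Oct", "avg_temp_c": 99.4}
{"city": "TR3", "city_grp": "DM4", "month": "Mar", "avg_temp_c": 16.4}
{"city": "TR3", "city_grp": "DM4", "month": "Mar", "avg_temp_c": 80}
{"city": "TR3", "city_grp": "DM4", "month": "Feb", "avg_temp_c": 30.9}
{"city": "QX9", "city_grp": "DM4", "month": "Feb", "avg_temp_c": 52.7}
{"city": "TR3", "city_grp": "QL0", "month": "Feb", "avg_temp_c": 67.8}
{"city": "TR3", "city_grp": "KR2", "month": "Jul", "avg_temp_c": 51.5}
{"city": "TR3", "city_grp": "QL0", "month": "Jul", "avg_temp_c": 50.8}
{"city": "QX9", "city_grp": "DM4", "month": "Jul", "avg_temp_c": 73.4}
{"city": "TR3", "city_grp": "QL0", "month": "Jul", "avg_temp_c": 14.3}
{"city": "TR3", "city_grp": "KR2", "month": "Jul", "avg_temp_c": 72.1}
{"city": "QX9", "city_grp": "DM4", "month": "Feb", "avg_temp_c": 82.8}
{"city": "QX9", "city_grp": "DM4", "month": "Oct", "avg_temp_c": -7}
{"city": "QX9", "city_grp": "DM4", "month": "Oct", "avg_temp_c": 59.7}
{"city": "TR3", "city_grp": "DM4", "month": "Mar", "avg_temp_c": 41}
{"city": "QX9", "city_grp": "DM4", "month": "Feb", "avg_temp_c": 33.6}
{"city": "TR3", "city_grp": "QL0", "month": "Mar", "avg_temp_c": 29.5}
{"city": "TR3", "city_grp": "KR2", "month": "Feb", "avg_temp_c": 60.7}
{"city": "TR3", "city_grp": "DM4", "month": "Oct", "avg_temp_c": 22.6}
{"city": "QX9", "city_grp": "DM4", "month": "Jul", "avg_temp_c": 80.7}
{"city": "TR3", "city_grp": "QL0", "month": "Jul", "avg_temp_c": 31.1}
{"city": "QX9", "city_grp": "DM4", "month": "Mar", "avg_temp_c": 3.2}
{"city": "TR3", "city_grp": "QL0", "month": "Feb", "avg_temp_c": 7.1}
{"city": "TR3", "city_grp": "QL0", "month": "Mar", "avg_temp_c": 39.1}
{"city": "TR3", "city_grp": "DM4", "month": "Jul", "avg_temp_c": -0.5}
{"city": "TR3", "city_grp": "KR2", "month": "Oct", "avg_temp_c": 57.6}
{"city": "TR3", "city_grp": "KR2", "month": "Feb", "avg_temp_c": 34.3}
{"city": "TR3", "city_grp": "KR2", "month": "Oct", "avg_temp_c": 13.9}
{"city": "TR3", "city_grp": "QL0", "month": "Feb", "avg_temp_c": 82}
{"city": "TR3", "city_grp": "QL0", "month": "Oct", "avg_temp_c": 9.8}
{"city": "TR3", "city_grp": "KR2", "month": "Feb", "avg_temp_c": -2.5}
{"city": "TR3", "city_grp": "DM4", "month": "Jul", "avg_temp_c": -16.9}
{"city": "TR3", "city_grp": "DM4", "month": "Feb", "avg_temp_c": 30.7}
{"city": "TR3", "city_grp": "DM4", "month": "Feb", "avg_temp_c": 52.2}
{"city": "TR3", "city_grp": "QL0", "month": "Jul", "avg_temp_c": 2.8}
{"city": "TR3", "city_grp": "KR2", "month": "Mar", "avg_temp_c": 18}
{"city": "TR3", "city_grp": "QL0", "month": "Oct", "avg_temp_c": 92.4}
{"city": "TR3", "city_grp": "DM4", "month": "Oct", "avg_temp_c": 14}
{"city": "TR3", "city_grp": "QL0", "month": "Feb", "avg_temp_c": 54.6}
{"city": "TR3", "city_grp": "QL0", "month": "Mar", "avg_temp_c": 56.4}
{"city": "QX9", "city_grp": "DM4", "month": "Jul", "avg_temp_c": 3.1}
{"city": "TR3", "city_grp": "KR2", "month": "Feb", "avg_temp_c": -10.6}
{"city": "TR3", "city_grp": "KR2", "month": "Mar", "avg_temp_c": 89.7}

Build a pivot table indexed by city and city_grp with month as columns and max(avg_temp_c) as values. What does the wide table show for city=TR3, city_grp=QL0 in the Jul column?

50.8

Rows with city=TR3, city_grp=QL0 and month=Jul: avg_temp_c values are 47.6, 50.8, 14.3, 31.1, 2.8.
max(47.6, 50.8, 14.3, 31.1, 2.8) = 50.8.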